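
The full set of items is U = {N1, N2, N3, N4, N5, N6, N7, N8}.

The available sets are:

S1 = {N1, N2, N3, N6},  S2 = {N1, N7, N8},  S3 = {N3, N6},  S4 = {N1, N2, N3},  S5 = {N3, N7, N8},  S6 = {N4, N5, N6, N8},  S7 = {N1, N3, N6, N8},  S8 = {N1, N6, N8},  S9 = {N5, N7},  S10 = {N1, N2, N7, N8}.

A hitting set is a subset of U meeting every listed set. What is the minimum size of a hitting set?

The 3 items {N3, N7, N8} hit every set.
No choice of 2 items meets every set, so 3 is the minimum.

3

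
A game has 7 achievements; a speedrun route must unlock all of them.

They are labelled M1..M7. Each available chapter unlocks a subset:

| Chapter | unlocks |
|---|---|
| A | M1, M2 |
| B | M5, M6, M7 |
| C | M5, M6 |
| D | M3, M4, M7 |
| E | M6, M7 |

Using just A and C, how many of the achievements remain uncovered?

Union of A, C = {M1, M2, M5, M6}.
Not covered: M3, M4, M7 — 3 achievements.

3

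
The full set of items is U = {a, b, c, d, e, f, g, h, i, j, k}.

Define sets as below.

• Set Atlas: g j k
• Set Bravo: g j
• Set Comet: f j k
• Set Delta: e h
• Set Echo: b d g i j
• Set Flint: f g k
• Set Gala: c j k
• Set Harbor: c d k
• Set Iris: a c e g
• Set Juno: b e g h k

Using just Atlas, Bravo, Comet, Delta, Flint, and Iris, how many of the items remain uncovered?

Union of Atlas, Bravo, Comet, Delta, Flint, Iris = {a, c, e, f, g, h, j, k}.
Not covered: b, d, i — 3 items.

3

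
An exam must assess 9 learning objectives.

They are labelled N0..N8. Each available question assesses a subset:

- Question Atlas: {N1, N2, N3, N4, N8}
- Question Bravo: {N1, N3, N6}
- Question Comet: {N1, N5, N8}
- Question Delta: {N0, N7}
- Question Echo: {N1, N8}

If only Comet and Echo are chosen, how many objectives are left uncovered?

6

Union of Comet, Echo = {N1, N5, N8}.
Not covered: N0, N2, N3, N4, N6, N7 — 6 objectives.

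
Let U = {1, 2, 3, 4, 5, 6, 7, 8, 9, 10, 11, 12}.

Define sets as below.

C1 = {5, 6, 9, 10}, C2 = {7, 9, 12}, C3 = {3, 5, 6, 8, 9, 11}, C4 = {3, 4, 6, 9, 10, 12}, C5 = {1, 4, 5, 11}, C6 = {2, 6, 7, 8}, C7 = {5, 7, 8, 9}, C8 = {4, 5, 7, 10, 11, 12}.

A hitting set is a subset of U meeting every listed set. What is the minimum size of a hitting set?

Take H = {2, 5, 9}. Each listed set contains at least one of these, so H is a hitting set of size 3.
No choice of 2 items meets every set, so 3 is the minimum.

3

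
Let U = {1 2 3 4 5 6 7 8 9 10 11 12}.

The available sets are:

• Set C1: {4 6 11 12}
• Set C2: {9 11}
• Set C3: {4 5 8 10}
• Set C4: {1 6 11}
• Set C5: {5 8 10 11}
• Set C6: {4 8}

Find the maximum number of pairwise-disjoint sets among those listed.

C2, C3 are pairwise disjoint (C2={9,11}; C3={4,5,8,10}).
Every remaining set overlaps one of these, and no 3 of the listed sets are pairwise disjoint, so 2 is the maximum.

2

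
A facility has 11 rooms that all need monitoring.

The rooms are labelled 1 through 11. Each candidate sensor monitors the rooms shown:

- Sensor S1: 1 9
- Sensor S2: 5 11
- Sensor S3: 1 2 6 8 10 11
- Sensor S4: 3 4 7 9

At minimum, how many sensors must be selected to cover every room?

3

S2 and S3 and S4 together: S2 ∪ S3 ∪ S4 = {1, 2, 3, 4, 5, 6, 7, 8, 9, 10, 11} — every room is covered.
Only S3 contains 2, so S3 is forced; the remaining 5 rooms need at least 2 more sensors (each remaining sensor adds at most 4) — so at least 3 sensors are needed, and 3 is optimal.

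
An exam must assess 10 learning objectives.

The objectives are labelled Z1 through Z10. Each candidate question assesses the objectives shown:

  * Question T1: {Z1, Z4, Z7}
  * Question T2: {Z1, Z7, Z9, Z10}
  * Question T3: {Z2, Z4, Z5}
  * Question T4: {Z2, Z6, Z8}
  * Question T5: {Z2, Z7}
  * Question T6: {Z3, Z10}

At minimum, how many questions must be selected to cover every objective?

Take {T2, T3, T4, T6}. Their union is {Z1, Z2, Z3, Z4, Z5, Z6, Z7, Z8, Z9, Z10}, which is all 10 objectives.
Only T6 contains Z3, so T6 is forced; the remaining 8 objectives need at least 3 more questions (each remaining question adds at most 3) — so at least 4 questions are needed, and 4 is optimal.

4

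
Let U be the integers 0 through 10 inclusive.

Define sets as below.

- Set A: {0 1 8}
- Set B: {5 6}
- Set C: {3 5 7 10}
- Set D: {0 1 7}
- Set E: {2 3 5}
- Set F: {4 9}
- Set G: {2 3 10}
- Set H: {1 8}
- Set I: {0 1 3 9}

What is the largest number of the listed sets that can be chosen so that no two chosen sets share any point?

4

B, F, G, H are pairwise disjoint (B={5,6}; F={4,9}; G={2,3,10}; H={1,8}).
Every remaining set overlaps one of these, and no 5 of the listed sets are pairwise disjoint, so 4 is the maximum.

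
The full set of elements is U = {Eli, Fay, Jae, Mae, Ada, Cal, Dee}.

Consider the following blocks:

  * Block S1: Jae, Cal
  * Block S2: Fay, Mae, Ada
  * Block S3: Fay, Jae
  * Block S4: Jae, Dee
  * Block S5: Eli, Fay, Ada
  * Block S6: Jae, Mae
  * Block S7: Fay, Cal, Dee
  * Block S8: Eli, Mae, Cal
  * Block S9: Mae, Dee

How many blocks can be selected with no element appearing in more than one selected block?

3

S1, S5, S9 are pairwise disjoint (S1={Jae,Cal}; S5={Eli,Fay,Ada}; S9={Mae,Dee}).
Every remaining block overlaps one of these, and no 4 of the listed blocks are pairwise disjoint, so 3 is the maximum.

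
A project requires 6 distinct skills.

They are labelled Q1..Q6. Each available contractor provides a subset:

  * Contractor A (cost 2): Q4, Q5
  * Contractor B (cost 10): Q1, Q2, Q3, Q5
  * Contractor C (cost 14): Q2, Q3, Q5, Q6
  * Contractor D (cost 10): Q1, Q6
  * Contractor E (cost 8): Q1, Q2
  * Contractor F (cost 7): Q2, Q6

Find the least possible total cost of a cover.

19

A, B, F together cover every skill (A ∪ B ∪ F = {Q1, Q2, Q3, Q4, Q5, Q6}); total cost 2 + 10 + 7 = 19.
No covering selection has total cost below 19.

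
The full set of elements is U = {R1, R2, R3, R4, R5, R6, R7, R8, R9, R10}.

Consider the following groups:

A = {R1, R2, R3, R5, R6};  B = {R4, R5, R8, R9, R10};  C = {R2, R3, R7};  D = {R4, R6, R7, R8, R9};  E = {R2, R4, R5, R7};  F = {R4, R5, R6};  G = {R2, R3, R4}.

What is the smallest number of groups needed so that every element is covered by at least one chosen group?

3

A, B, and C cover everything between them: the union {R1, R2, R3, R4, R5, R6, R7, R8, R9, R10} is all of U.
Only A contains R1, so A is forced; the remaining 5 elements need at least 2 more groups (each remaining group adds at most 4) — so at least 3 groups are needed, and 3 is optimal.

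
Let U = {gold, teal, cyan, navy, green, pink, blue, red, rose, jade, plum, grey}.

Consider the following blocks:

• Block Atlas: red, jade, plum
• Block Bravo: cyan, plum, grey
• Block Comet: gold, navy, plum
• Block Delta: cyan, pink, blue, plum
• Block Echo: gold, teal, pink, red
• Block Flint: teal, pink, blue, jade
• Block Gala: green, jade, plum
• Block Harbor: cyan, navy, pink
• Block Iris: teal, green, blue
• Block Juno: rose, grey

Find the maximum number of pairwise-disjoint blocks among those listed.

Atlas, Harbor, Iris, Juno are pairwise disjoint (Atlas={red,jade,plum}; Harbor={cyan,navy,pink}; Iris={teal,green,blue}; Juno={rose,grey}).
Every remaining block overlaps one of these, and no 5 of the listed blocks are pairwise disjoint, so 4 is the maximum.

4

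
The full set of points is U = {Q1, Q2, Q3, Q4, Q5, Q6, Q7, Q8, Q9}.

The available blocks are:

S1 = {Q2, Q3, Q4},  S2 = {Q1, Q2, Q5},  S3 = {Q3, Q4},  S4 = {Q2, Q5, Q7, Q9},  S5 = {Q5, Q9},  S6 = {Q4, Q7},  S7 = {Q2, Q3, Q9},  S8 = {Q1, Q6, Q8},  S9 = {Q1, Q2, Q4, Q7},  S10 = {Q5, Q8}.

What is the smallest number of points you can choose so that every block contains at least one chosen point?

4

Take H = {Q4, Q5, Q8, Q9}. Each listed block contains at least one of these, so H is a hitting set of size 4.
No choice of 3 points meets every block, so 4 is the minimum.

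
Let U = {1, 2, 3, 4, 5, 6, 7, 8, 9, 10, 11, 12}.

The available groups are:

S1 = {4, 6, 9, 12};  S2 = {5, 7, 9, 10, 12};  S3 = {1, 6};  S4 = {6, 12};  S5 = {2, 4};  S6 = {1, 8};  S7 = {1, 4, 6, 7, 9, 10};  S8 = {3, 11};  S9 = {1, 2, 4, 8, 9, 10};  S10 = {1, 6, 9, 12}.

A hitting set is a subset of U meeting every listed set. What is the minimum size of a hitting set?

4

H = {1, 3, 4, 12} meets every group (each contains at least one member of H), and |H| = 4.
The groups S2, S3, S5, S8 are pairwise disjoint, so any hitting set needs a separate element for each — at least 4. Hence 4 is optimal.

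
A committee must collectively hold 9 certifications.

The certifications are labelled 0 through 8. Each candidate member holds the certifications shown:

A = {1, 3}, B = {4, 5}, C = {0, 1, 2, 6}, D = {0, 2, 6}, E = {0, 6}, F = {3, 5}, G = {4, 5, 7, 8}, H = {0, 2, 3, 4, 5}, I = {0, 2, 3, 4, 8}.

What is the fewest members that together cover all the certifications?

3

C and G and I together: C ∪ G ∪ I = {0, 1, 2, 3, 4, 5, 6, 7, 8} — every certification is covered.
Only G contains 7, so G is forced; the remaining 5 certifications need at least 2 more members (each remaining member adds at most 4) — so at least 3 members are needed, and 3 is optimal.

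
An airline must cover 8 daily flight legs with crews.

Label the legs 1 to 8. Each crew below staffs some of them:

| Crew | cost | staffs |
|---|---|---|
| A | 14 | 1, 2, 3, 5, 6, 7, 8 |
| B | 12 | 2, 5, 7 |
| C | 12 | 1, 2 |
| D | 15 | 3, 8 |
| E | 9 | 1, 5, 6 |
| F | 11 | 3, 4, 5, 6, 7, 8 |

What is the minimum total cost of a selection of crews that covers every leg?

23

C, F together cover every leg (C ∪ F = {1, 2, 3, 4, 5, 6, 7, 8}); total cost 12 + 11 = 23.
No covering selection has total cost below 23.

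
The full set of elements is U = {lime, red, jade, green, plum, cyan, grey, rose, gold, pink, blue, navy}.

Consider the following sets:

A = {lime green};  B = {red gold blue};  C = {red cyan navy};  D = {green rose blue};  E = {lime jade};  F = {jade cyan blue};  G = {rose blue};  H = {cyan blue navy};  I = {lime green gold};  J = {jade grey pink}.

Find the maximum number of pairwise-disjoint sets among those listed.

4

A, C, G, J are pairwise disjoint (A={lime,green}; C={red,cyan,navy}; G={rose,blue}; J={jade,grey,pink}).
Every remaining set overlaps one of these, and no 5 of the listed sets are pairwise disjoint, so 4 is the maximum.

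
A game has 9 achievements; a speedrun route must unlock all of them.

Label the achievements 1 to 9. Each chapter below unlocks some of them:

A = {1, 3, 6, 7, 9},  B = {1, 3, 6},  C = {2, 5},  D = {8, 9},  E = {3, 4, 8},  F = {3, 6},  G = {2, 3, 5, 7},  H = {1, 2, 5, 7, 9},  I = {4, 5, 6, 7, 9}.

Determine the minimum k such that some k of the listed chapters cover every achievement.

Take {E, F, H}. Their union is {1, 2, 3, 4, 5, 6, 7, 8, 9}, which is all 9 achievements.
No 2 of the 9 chapters cover everything (all 36 combinations miss at least one achievement), so 3 is optimal.

3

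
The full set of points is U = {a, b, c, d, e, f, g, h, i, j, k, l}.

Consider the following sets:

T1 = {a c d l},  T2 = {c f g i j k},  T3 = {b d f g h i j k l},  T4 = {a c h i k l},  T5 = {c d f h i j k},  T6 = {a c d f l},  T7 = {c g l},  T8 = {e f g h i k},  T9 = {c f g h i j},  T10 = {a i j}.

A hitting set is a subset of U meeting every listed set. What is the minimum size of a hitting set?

2

T = {i, l} meets every set (each contains at least one member of T), and |T| = 2.
The sets T7, T10 are pairwise disjoint, so any hitting set needs a separate point for each — at least 2. Hence 2 is optimal.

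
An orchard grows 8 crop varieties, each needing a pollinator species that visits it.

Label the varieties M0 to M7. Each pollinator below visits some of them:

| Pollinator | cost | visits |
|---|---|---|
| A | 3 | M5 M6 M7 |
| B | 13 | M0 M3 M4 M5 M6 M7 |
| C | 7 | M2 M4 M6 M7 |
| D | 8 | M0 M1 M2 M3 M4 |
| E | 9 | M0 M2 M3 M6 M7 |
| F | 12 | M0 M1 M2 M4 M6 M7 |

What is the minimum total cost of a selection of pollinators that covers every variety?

A, D together cover every variety (A ∪ D = {M0, M1, M2, M3, M4, M5, M6, M7}); total cost 3 + 8 = 11.
No covering selection has total cost below 11.

11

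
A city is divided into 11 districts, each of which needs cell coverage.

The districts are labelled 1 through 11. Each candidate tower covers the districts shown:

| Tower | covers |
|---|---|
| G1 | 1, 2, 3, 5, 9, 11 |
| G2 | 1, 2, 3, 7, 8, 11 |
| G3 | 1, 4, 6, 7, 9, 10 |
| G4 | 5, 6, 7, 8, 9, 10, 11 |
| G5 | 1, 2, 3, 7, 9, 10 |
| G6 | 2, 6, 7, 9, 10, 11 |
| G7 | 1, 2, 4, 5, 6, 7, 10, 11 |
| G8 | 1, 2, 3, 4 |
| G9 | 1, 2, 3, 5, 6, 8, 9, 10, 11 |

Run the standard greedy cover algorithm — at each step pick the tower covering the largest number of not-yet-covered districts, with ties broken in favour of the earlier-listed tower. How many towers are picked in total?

2

Greedy: pick G9 (covers 9 new) → pick G3 (covers 2 new). Total picks: 2.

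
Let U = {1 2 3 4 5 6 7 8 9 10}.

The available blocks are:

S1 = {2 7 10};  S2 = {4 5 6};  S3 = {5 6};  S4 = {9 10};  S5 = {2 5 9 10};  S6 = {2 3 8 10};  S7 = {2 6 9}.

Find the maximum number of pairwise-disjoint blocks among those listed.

S1, S2 are pairwise disjoint (S1={2,7,10}; S2={4,5,6}).
Every remaining block overlaps one of these, and no 3 of the listed blocks are pairwise disjoint, so 2 is the maximum.

2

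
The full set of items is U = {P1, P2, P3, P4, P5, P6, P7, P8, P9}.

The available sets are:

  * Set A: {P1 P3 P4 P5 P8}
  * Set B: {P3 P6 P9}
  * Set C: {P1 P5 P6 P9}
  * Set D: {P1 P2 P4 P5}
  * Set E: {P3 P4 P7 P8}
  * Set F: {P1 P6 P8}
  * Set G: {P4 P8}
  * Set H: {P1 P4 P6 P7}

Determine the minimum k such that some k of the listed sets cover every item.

Take {B, D, E}. Their union is {P1, P2, P3, P4, P5, P6, P7, P8, P9}, which is all 9 items.
Only D contains P2, so D is forced; the remaining 5 items need at least 2 more sets (each remaining set adds at most 3) — so at least 3 sets are needed, and 3 is optimal.

3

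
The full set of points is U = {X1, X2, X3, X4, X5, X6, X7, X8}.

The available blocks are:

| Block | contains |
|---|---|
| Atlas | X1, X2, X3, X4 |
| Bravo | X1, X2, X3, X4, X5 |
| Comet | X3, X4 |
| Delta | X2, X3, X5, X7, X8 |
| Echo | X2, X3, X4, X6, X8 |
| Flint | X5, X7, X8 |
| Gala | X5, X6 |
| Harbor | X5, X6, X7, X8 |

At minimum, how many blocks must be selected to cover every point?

2

Atlas and Harbor together: Atlas ∪ Harbor = {X1, X2, X3, X4, X5, X6, X7, X8} — every point is covered.
No single block has all 8 points (the largest, Bravo, has 5), so 2 is optimal.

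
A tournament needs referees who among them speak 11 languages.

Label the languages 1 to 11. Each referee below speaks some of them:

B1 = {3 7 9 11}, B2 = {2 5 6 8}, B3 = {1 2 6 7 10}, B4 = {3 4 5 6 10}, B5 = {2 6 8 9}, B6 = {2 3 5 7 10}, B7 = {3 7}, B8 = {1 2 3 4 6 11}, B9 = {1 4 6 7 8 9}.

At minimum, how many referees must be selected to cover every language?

B6 and B8 and B9 together: B6 ∪ B8 ∪ B9 = {1, 2, 3, 4, 5, 6, 7, 8, 9, 10, 11} — every language is covered.
No 2 of the 9 referees cover everything (all 36 combinations miss at least one language), so 3 is optimal.

3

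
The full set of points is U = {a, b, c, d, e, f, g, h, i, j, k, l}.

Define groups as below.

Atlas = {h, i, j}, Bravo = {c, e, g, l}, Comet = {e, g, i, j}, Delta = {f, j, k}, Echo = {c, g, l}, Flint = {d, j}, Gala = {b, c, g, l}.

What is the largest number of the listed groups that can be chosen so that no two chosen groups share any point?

2

Flint, Gala are pairwise disjoint (Flint={d,j}; Gala={b,c,g,l}).
Every remaining group overlaps one of these, and no 3 of the listed groups are pairwise disjoint, so 2 is the maximum.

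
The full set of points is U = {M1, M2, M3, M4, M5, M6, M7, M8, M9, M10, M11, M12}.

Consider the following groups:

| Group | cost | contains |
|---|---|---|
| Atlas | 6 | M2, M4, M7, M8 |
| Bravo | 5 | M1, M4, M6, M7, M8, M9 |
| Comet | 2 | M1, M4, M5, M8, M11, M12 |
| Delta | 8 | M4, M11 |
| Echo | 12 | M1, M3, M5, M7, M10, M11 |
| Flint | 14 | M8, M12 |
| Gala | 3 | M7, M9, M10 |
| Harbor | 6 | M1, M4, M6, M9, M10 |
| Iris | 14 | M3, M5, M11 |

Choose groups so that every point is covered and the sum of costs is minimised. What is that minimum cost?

Atlas, Bravo, Comet, Echo together cover every point (Atlas ∪ Bravo ∪ Comet ∪ Echo = {M1, M2, M3, M4, M5, M6, M7, M8, M9, M10, M11, M12}); total cost 6 + 5 + 2 + 12 = 25.
The greedy pick Comet, Gala, Bravo, Atlas, Echo costs 28; no covering selection beats 25.

25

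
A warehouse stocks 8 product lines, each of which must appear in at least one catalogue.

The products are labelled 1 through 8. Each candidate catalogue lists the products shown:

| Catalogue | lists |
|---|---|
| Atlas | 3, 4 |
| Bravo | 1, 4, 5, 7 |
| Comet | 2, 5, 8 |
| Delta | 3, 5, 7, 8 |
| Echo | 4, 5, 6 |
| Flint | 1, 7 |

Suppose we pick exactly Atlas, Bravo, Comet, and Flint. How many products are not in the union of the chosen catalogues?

Union of Atlas, Bravo, Comet, Flint = {1, 2, 3, 4, 5, 7, 8}.
Not covered: 6 — 1 product.

1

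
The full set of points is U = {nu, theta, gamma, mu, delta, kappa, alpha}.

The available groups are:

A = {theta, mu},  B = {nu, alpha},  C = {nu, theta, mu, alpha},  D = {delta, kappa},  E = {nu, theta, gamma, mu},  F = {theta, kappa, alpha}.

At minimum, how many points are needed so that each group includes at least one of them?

3

The 3 points {nu, mu, kappa} hit every group.
The groups A, B, D are pairwise disjoint, so any hitting set needs a separate point for each — at least 3. Hence 3 is optimal.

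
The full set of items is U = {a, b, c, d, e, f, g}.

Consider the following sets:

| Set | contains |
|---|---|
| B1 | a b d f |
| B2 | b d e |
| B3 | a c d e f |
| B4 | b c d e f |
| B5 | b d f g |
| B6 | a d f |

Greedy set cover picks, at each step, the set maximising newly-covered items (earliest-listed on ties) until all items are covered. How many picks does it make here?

Greedy: pick B3 (covers 5 new) → pick B5 (covers 2 new). Total picks: 2.

2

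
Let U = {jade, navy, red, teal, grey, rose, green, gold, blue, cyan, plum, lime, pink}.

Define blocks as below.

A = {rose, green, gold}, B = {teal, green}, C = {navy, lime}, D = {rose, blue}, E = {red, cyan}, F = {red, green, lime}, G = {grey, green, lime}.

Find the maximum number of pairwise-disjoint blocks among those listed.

B, C, D, E are pairwise disjoint (B={teal,green}; C={navy,lime}; D={rose,blue}; E={red,cyan}).
Every remaining block overlaps one of these, and no 5 of the listed blocks are pairwise disjoint, so 4 is the maximum.

4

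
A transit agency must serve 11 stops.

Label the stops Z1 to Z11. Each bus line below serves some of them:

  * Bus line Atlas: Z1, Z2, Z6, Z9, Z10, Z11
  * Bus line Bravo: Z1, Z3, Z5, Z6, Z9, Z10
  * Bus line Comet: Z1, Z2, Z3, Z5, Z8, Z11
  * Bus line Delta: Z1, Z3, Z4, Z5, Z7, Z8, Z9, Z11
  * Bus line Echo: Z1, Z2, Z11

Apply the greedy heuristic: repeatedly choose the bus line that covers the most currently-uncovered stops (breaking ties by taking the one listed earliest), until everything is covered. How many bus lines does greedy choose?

2

Greedy: pick Delta (covers 8 new) → pick Atlas (covers 3 new). Total picks: 2.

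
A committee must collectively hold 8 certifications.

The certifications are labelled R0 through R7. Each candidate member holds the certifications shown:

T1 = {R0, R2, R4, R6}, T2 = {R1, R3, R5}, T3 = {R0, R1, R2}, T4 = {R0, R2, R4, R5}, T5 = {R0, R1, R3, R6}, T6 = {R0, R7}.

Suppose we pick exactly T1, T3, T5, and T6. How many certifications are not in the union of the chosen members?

1

Union of T1, T3, T5, T6 = {R0, R1, R2, R3, R4, R6, R7}.
Not covered: R5 — 1 certification.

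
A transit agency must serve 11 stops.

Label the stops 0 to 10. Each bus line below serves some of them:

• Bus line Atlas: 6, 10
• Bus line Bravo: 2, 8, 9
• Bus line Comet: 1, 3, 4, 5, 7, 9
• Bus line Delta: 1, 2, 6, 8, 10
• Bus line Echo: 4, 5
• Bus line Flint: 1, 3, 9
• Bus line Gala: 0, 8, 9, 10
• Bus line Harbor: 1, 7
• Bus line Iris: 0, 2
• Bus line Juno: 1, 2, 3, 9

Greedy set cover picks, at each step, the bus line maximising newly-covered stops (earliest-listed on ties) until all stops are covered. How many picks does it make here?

3

Greedy: pick Comet (covers 6 new) → pick Delta (covers 4 new) → pick Gala (covers 1 new). Total picks: 3.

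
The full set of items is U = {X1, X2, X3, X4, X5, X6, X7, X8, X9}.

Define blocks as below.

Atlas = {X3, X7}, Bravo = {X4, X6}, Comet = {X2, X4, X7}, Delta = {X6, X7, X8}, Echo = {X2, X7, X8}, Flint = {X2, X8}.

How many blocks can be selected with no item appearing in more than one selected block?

Atlas, Bravo, Flint are pairwise disjoint (Atlas={X3,X7}; Bravo={X4,X6}; Flint={X2,X8}).
Every remaining block overlaps one of these, and no 4 of the listed blocks are pairwise disjoint, so 3 is the maximum.

3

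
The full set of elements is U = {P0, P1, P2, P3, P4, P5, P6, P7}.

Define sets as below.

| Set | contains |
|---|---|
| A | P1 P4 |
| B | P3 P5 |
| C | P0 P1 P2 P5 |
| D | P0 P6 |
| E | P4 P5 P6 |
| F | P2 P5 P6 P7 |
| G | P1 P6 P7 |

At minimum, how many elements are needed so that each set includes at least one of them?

3

Take H = {P4, P5, P6}. Each listed set contains at least one of these, so H is a hitting set of size 3.
The sets A, B, D are pairwise disjoint, so any hitting set needs a separate element for each — at least 3. Hence 3 is optimal.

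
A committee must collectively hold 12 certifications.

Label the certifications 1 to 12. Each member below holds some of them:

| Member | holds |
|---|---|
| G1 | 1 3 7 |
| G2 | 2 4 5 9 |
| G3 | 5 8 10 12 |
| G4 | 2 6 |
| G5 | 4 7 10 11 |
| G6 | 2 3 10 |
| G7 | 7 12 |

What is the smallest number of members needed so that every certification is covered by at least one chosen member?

5

G1 and G2 and G3 and G4 and G5 together: G1 ∪ G2 ∪ G3 ∪ G4 ∪ G5 = {1, 2, 3, 4, 5, 6, 7, 8, 9, 10, 11, 12} — every certification is covered.
No 4 of the 7 members cover everything (all 35 combinations miss at least one certification), so 5 is optimal.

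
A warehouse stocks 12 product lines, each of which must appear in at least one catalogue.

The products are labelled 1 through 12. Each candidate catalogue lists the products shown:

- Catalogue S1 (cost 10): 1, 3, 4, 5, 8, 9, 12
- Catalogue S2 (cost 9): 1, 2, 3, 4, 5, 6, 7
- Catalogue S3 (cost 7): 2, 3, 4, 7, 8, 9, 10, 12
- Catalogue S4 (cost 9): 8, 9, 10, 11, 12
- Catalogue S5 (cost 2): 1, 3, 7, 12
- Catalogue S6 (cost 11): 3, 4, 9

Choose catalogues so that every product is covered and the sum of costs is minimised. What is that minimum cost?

18

S2, S4 together cover every product (S2 ∪ S4 = {1, 2, 3, 4, 5, 6, 7, 8, 9, 10, 11, 12}); total cost 9 + 9 = 18.
The greedy pick S5, S3, S2, S4 costs 27; no covering selection beats 18.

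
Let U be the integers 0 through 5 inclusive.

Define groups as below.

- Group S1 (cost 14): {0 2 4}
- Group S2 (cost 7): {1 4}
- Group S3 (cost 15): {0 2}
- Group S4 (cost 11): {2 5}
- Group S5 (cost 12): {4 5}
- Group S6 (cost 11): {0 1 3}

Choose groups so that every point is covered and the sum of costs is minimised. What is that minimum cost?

29

S2, S4, S6 together cover every point (S2 ∪ S4 ∪ S6 = {0, 1, 2, 3, 4, 5}); total cost 7 + 11 + 11 = 29.
No covering selection has total cost below 29.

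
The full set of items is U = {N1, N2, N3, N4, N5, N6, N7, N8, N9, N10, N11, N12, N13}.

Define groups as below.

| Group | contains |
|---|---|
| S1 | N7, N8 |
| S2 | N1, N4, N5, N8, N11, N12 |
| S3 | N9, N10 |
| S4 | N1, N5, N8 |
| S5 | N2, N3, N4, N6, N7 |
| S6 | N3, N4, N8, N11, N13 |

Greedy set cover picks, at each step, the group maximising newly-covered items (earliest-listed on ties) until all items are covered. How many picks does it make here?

4

Greedy: pick S2 (covers 6 new) → pick S5 (covers 4 new) → pick S3 (covers 2 new) → pick S6 (covers 1 new). Total picks: 4.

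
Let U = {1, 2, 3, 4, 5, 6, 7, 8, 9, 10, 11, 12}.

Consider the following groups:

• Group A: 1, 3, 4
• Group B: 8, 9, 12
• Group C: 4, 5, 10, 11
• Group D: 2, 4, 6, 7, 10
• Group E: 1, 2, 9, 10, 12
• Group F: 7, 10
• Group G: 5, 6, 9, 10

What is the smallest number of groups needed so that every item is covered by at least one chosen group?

4

Take {A, B, C, D}. Their union is {1, 2, 3, 4, 5, 6, 7, 8, 9, 10, 11, 12}, which is all 12 items.
Only A contains 3, so A is forced; the remaining 9 items need at least 3 more groups (each remaining group adds at most 4) — so at least 4 groups are needed, and 4 is optimal.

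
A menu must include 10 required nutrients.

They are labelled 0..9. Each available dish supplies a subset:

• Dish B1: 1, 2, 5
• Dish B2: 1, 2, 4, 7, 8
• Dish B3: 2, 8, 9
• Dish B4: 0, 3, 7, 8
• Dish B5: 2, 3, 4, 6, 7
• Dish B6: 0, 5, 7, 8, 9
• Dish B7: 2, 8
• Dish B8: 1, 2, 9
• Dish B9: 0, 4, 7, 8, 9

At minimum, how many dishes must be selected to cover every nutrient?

3

Take {B1, B5, B9}. Their union is {0, 1, 2, 3, 4, 5, 6, 7, 8, 9}, which is all 10 nutrients.
Only B5 contains 6, so B5 is forced; the remaining 5 nutrients need at least 2 more dishes (each remaining dish adds at most 4) — so at least 3 dishes are needed, and 3 is optimal.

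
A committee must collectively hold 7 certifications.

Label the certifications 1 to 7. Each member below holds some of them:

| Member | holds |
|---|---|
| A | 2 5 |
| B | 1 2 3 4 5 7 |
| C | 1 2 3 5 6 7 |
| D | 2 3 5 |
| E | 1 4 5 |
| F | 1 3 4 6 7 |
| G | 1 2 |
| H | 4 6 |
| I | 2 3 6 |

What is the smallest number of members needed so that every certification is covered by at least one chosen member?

2

Take {D, F}. Their union is {1, 2, 3, 4, 5, 6, 7}, which is all 7 certifications.
No single member has all 7 certifications (the largest, B, has 6), so 2 is optimal.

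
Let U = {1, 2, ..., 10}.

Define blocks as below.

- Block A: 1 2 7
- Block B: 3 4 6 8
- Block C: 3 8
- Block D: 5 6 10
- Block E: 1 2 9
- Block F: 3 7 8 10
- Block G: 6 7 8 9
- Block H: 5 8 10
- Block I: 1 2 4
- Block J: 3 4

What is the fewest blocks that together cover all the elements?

4

B and D and E and F together: B ∪ D ∪ E ∪ F = {1, 2, 3, 4, 5, 6, 7, 8, 9, 10} — every element is covered.
No 3 of the 10 blocks cover everything (all 120 combinations miss at least one element), so 4 is optimal.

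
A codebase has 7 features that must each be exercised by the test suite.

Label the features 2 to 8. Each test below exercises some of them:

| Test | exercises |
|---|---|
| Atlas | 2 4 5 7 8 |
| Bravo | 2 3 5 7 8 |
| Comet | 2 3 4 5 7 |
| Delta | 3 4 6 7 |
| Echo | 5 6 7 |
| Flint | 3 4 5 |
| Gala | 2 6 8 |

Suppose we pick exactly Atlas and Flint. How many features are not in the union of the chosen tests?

Union of Atlas, Flint = {2, 3, 4, 5, 7, 8}.
Not covered: 6 — 1 feature.

1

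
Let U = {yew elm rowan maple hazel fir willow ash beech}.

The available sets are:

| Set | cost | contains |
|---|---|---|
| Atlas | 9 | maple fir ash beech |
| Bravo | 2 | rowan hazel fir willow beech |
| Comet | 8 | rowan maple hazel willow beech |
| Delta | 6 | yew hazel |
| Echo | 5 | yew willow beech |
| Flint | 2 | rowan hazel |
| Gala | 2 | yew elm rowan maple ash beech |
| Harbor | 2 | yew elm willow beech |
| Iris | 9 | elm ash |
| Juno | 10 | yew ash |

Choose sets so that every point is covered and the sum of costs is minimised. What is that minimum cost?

4

Bravo, Gala together cover every point (Bravo ∪ Gala = {yew, elm, rowan, maple, hazel, fir, willow, ash, beech}); total cost 2 + 2 = 4.
No covering selection has total cost below 4.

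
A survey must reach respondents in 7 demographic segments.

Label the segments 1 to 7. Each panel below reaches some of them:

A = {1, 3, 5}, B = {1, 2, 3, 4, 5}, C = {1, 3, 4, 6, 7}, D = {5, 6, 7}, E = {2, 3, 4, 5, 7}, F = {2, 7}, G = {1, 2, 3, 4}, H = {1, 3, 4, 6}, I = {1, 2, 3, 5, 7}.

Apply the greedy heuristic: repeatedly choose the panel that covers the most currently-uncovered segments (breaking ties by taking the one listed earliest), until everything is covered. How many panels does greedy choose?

Greedy: pick B (covers 5 new) → pick C (covers 2 new). Total picks: 2.

2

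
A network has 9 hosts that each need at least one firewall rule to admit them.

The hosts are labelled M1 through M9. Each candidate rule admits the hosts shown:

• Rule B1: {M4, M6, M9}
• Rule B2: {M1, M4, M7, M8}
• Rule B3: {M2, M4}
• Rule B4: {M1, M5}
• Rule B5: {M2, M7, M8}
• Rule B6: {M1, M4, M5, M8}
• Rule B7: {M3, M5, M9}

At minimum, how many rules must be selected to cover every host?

4

Take {B1, B4, B5, B7}. Their union is {M1, M2, M3, M4, M5, M6, M7, M8, M9}, which is all 9 hosts.
No 3 of the 7 rules cover everything (all 35 combinations miss at least one host), so 4 is optimal.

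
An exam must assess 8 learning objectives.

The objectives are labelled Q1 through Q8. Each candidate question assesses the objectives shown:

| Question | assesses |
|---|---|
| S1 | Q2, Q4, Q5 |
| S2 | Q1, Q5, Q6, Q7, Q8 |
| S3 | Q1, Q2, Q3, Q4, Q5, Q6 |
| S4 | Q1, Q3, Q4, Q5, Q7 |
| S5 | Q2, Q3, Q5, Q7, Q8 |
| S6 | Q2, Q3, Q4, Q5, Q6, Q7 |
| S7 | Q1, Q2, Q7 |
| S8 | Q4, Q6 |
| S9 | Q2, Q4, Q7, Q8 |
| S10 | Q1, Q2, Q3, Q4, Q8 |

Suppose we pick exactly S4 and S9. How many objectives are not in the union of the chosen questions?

1

Union of S4, S9 = {Q1, Q2, Q3, Q4, Q5, Q7, Q8}.
Not covered: Q6 — 1 objective.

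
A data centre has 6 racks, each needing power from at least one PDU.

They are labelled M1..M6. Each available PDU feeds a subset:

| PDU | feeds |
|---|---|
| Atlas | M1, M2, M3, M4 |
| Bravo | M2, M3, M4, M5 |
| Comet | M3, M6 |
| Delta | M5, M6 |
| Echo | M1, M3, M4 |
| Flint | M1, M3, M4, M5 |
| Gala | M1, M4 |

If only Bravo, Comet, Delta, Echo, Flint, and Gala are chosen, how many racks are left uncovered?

Union of Bravo, Comet, Delta, Echo, Flint, Gala = {M1, M2, M3, M4, M5, M6} — that's every rack, so 0 are uncovered.

0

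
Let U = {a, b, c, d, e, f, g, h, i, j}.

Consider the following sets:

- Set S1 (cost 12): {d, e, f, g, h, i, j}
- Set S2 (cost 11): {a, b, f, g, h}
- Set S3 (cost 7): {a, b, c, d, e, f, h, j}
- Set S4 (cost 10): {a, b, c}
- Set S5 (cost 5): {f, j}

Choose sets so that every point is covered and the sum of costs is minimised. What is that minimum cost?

19

S1, S3 together cover every point (S1 ∪ S3 = {a, b, c, d, e, f, g, h, i, j}); total cost 12 + 7 = 19.
No covering selection has total cost below 19.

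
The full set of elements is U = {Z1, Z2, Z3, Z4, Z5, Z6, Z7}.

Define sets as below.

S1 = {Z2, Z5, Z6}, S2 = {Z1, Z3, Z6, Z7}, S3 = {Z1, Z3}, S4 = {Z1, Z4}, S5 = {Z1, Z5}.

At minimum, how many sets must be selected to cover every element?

Take {S1, S2, S4}. Their union is {Z1, Z2, Z3, Z4, Z5, Z6, Z7}, which is all 7 elements.
Only S1 contains Z2, so S1 is forced; the remaining 4 elements need at least 2 more sets (each remaining set adds at most 3) — so at least 3 sets are needed, and 3 is optimal.

3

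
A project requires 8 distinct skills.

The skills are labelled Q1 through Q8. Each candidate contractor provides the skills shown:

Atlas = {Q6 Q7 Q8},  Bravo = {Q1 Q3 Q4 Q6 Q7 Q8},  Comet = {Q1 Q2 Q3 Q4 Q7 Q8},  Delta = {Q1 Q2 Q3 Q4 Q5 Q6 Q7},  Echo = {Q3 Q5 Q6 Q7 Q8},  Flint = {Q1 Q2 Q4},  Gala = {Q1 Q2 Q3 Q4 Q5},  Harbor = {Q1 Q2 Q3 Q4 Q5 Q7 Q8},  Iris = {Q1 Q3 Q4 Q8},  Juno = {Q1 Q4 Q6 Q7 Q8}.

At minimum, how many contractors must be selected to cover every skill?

Take {Comet, Echo}. Their union is {Q1, Q2, Q3, Q4, Q5, Q6, Q7, Q8}, which is all 8 skills.
No single contractor has all 8 skills (the largest, Delta, has 7), so 2 is optimal.

2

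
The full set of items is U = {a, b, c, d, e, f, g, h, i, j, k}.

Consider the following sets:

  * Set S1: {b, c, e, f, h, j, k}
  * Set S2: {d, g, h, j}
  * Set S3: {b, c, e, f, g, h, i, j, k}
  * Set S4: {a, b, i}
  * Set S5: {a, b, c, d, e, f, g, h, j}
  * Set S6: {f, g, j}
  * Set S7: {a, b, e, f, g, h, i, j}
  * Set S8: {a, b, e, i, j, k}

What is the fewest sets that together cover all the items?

S3 and S5 together: S3 ∪ S5 = {a, b, c, d, e, f, g, h, i, j, k} — every item is covered.
No single set has all 11 items (the largest, S3, has 9), so 2 is optimal.

2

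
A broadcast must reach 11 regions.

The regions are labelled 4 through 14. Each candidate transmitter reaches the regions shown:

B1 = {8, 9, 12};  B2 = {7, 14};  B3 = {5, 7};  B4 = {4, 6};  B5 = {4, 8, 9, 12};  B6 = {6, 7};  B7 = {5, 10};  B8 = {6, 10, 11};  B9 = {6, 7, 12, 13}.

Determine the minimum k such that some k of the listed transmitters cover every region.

B2 and B3 and B5 and B8 and B9 together: B2 ∪ B3 ∪ B5 ∪ B8 ∪ B9 = {4, 5, 6, 7, 8, 9, 10, 11, 12, 13, 14} — every region is covered.
No 4 of the 9 transmitters cover everything (all 126 combinations miss at least one region), so 5 is optimal.

5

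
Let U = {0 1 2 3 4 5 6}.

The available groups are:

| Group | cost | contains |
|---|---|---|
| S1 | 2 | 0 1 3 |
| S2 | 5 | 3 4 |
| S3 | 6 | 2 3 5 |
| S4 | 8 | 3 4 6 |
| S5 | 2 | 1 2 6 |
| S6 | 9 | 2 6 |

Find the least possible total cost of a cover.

S1, S2, S3, S5 together cover every point (S1 ∪ S2 ∪ S3 ∪ S5 = {0, 1, 2, 3, 4, 5, 6}); total cost 2 + 5 + 6 + 2 = 15.
No covering selection has total cost below 15.

15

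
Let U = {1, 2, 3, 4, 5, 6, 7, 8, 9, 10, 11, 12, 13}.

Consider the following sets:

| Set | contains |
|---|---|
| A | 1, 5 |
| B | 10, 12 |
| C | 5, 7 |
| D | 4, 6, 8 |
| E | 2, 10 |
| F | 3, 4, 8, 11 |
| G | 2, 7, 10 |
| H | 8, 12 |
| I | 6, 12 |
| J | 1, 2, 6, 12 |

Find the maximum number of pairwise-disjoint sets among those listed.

4

A, F, G, I are pairwise disjoint (A={1,5}; F={3,4,8,11}; G={2,7,10}; I={6,12}).
Every remaining set overlaps one of these, and no 5 of the listed sets are pairwise disjoint, so 4 is the maximum.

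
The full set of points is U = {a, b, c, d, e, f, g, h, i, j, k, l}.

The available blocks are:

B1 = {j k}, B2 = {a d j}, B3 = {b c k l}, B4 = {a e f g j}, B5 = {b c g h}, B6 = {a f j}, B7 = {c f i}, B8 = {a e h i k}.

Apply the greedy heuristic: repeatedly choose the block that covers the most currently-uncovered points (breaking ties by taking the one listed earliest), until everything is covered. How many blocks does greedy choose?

Greedy: pick B4 (covers 5 new) → pick B3 (covers 4 new) → pick B8 (covers 2 new) → pick B2 (covers 1 new). Total picks: 4.

4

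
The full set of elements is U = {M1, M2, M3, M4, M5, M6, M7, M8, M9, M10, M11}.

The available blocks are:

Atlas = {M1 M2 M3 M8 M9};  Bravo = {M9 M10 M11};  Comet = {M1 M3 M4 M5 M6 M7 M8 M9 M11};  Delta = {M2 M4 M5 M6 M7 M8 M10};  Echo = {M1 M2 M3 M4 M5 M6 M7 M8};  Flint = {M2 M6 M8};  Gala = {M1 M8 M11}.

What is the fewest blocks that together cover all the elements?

2

Comet and Delta cover everything between them: the union {M1, M2, M3, M4, M5, M6, M7, M8, M9, M10, M11} is all of U.
No single block has all 11 elements (the largest, Comet, has 9), so 2 is optimal.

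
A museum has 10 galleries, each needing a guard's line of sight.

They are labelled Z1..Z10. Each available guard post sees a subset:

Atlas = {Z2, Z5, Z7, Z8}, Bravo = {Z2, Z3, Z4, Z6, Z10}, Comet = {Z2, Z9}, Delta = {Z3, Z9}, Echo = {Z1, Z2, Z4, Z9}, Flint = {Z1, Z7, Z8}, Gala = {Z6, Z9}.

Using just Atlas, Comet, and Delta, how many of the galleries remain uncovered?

4

Union of Atlas, Comet, Delta = {Z2, Z3, Z5, Z7, Z8, Z9}.
Not covered: Z1, Z4, Z6, Z10 — 4 galleries.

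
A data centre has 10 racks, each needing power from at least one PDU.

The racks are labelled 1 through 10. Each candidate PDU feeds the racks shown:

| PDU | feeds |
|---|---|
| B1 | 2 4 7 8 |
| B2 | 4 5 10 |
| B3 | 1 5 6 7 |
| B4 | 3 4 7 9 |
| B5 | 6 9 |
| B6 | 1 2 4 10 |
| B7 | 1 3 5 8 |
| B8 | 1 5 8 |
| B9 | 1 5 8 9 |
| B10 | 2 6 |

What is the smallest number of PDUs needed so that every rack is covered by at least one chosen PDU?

4

Take {B4, B5, B6, B8}. Their union is {1, 2, 3, 4, 5, 6, 7, 8, 9, 10}, which is all 10 racks.
No 3 of the 10 PDUs cover everything (all 120 combinations miss at least one rack), so 4 is optimal.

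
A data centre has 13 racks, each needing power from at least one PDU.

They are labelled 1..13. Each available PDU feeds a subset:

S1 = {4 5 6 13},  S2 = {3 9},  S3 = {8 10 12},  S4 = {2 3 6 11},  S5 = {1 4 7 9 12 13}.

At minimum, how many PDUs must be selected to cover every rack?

Take {S1, S3, S4, S5}. Their union is {1, 2, 3, 4, 5, 6, 7, 8, 9, 10, 11, 12, 13}, which is all 13 racks.
Only S1 contains 5, so S1 is forced; the remaining 9 racks need at least 3 more PDUs (each remaining PDU adds at most 4) — so at least 4 PDUs are needed, and 4 is optimal.

4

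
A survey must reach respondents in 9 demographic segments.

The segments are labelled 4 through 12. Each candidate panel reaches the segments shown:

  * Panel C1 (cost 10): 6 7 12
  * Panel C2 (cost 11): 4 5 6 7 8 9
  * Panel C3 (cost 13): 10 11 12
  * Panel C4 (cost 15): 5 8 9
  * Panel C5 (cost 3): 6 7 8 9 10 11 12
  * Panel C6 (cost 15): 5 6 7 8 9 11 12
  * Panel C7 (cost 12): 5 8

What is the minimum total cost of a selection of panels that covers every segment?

14

C2, C5 together cover every segment (C2 ∪ C5 = {4, 5, 6, 7, 8, 9, 10, 11, 12}); total cost 11 + 3 = 14.
No covering selection has total cost below 14.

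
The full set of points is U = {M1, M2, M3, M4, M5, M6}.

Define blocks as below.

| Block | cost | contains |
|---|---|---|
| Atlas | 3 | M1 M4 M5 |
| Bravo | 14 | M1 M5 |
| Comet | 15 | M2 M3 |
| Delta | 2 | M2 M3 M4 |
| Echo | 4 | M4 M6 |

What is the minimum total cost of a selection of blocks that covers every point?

9

Atlas, Delta, Echo together cover every point (Atlas ∪ Delta ∪ Echo = {M1, M2, M3, M4, M5, M6}); total cost 3 + 2 + 4 = 9.
No covering selection has total cost below 9.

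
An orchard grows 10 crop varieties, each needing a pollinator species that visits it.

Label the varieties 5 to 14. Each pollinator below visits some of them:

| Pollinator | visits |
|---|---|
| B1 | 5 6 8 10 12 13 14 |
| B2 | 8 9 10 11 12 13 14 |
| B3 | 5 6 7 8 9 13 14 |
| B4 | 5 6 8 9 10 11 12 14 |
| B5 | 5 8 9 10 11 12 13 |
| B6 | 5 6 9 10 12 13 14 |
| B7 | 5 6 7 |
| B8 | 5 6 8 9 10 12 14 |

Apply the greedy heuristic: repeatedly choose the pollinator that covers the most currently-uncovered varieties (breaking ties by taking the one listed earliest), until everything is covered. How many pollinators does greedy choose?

Greedy: pick B4 (covers 8 new) → pick B3 (covers 2 new). Total picks: 2.

2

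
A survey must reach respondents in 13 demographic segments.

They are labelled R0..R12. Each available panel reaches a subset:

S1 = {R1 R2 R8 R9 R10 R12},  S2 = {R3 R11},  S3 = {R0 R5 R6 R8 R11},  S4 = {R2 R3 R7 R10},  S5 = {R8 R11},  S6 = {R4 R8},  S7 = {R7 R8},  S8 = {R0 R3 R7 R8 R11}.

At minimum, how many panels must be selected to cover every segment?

4

Take {S1, S3, S4, S6}. Their union is {R0, R1, R2, R3, R4, R5, R6, R7, R8, R9, R10, R11, R12}, which is all 13 segments.
Only S6 contains R4, so S6 is forced; the remaining 11 segments need at least 3 more panels (each remaining panel adds at most 5) — so at least 4 panels are needed, and 4 is optimal.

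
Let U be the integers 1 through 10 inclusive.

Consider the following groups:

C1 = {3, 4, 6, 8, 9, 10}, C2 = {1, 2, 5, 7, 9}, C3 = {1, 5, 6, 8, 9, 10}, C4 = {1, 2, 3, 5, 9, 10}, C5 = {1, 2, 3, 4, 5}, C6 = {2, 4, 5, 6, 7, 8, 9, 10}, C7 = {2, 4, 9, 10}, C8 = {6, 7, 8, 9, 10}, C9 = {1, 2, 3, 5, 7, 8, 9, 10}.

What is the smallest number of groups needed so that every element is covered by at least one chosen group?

C1 and C9 cover everything between them: the union {1, 2, 3, 4, 5, 6, 7, 8, 9, 10} is all of U.
No single group has all 10 elements (the largest, C6, has 8), so 2 is optimal.

2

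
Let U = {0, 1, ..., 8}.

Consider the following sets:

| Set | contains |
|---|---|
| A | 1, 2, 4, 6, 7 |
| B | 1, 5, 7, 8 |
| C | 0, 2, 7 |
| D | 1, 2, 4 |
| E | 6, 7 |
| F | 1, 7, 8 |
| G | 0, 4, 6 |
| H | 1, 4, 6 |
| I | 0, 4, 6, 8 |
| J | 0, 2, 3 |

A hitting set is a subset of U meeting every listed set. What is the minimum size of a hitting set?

3

The 3 elements {3, 4, 7} hit every set.
No choice of 2 elements meets every set, so 3 is the minimum.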